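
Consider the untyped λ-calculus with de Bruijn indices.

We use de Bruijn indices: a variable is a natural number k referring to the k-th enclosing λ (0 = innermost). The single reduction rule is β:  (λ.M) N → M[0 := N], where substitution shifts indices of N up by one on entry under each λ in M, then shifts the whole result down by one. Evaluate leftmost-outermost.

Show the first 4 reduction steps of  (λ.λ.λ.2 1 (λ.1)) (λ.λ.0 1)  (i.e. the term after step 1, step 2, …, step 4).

  start: (λ.λ.λ.2 1 (λ.1)) (λ.λ.0 1)
  step 1: λ.λ.(λ.λ.0 1) 1 (λ.1)
  step 2: λ.λ.(λ.0 2) (λ.1)
  step 3: λ.λ.(λ.1) 1
  step 4: λ.λ.0

Answer: after 4 steps: λ.λ.0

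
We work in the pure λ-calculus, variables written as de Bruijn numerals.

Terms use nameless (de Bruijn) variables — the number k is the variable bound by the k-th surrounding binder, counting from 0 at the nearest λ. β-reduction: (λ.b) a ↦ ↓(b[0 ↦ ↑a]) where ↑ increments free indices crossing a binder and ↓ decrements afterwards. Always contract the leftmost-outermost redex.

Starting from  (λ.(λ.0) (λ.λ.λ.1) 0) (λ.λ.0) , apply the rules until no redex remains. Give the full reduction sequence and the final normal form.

  start: (λ.(λ.0) (λ.λ.λ.1) 0) (λ.λ.0)
  →1  (λ.0) (λ.λ.λ.1) (λ.λ.0)
  →2  (λ.λ.λ.1) (λ.λ.0)
  →3  λ.λ.1

Answer: normal form = λ.λ.1  (in 3 steps)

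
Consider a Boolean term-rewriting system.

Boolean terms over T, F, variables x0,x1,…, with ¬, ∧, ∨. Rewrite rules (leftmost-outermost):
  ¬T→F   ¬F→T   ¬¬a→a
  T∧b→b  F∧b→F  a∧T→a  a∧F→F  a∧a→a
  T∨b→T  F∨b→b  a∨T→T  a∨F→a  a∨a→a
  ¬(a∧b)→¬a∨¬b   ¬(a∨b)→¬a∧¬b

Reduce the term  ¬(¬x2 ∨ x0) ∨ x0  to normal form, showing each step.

  start: ¬(¬x2 ∨ x0) ∨ x0
  [1] (¬¬x2 ∧ ¬x0) ∨ x0
  [2] (x2 ∧ ¬x0) ∨ x0

Answer: normal form = (x2 ∧ ¬x0) ∨ x0  (in 2 steps)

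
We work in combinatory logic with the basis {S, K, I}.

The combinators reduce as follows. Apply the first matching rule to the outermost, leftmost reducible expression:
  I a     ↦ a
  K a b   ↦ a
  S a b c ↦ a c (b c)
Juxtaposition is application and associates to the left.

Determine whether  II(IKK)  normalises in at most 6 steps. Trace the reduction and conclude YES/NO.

Answer: YES — reaches normal form KK in 3 ≤ 6 steps

Working:
  start: II(IKK)
  step 1: I(IKK)
  step 2: IKK
  step 3: KK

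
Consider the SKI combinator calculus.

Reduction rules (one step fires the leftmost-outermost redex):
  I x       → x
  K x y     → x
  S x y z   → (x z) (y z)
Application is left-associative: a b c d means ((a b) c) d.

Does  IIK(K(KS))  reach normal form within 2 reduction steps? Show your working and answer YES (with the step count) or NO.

Answer: YES — reaches normal form K(K(KS)) in 2 ≤ 2 steps

Working:
  start: IIK(K(KS))
  step 1: IK(K(KS))
  step 2: K(K(KS))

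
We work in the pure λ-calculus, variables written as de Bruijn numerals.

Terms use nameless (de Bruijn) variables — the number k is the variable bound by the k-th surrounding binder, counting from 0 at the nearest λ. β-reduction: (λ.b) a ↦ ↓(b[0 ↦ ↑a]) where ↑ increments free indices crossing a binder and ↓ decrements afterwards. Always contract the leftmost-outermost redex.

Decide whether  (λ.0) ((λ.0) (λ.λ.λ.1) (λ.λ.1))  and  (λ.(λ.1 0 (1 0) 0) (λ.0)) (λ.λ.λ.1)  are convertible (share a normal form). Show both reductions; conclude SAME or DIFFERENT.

Answer: SAME — A ⇓ λ.λ.1, B ⇓ λ.λ.1

Reduction:
Term A:
  start: (λ.0) ((λ.0) (λ.λ.λ.1) (λ.λ.1))
  step 1: (λ.0) (λ.λ.λ.1) (λ.λ.1)
  step 2: (λ.λ.λ.1) (λ.λ.1)
  step 3: λ.λ.1

Term B:
  start: (λ.(λ.1 0 (1 0) 0) (λ.0)) (λ.λ.λ.1)
  step 1: (λ.(λ.λ.λ.1) 0 ((λ.λ.λ.1) 0) 0) (λ.0)
  step 2: (λ.λ.λ.1) (λ.0) ((λ.λ.λ.1) (λ.0)) (λ.0)
  step 3: (λ.λ.1) ((λ.λ.λ.1) (λ.0)) (λ.0)
  step 4: (λ.(λ.λ.λ.1) (λ.0)) (λ.0)
  step 5: (λ.λ.λ.1) (λ.0)
  step 6: λ.λ.1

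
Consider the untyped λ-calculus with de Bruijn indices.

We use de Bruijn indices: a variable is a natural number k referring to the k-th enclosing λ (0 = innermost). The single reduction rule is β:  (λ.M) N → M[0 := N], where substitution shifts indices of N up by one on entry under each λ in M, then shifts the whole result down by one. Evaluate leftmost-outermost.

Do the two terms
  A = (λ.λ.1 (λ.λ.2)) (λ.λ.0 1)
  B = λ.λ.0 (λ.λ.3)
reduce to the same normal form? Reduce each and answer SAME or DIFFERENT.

Answer: SAME — A ⇓ λ.λ.0 (λ.λ.3), B ⇓ λ.λ.0 (λ.λ.3)

Derivation:
Term A:
  start: (λ.λ.1 (λ.λ.2)) (λ.λ.0 1)
  [1] λ.(λ.λ.0 1) (λ.λ.2)
  [2] λ.λ.0 (λ.λ.3)

Term B:
  start: λ.λ.0 (λ.λ.3)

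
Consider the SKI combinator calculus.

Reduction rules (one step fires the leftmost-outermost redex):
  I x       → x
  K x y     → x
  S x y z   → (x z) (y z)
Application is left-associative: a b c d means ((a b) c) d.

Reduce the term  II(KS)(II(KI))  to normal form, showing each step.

Answer: normal form = S  (in 3 steps)

Derivation:
  start: II(KS)(II(KI))
  step 1: I(KS)(II(KI))
  step 2: KS(II(KI))
  step 3: S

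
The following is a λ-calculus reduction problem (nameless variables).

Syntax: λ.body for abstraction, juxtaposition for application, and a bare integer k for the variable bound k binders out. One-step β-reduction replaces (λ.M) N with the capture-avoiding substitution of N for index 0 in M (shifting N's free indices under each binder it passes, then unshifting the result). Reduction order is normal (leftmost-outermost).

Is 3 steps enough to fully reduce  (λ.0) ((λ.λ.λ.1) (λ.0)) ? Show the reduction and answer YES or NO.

  start: (λ.0) ((λ.λ.λ.1) (λ.0))
  →1  (λ.λ.λ.1) (λ.0)
  →2  λ.λ.1

Answer: YES — reaches normal form λ.λ.1 in 2 ≤ 3 steps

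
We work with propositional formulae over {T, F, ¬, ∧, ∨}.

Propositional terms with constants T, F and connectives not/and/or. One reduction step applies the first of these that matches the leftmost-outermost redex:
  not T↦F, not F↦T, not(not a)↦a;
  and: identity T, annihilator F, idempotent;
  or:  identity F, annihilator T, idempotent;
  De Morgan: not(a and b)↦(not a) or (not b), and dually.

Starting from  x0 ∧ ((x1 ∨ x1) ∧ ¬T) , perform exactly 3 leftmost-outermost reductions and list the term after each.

  start: x0 ∧ ((x1 ∨ x1) ∧ ¬T)
  step 1: x0 ∧ (x1 ∧ ¬T)
  step 2: x0 ∧ (x1 ∧ F)
  step 3: x0 ∧ F

Answer: after 3 steps: x0 ∧ F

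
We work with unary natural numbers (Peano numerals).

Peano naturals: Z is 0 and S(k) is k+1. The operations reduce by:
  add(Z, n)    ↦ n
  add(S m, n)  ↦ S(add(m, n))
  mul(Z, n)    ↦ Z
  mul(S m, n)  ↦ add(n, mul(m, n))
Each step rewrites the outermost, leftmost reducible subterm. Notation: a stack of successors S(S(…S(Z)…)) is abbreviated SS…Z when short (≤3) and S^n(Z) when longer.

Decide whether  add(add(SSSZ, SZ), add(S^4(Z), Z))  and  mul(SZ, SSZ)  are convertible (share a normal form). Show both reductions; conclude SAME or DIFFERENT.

Answer: DIFFERENT — A ⇓ S^8(Z), B ⇓ SSZ

Working:
Term A:
  start: add(add(SSSZ, SZ), add(S^4(Z), Z))
  →1  add(S(add(SSZ, SZ)), add(S^4(Z), Z))
  →2  S(add(add(SSZ, SZ), add(S^4(Z), Z)))
  →3  S(add(S(add(SZ, SZ)), add(S^4(Z), Z)))
  →4  S(S(add(add(SZ, SZ), add(S^4(Z), Z))))
  →5  S(S(add(S(add(Z, SZ)), add(S^4(Z), Z))))
  →6  S(S(S(add(add(Z, SZ), add(S^4(Z), Z)))))
  →7  S(S(S(add(SZ, add(S^4(Z), Z)))))
  →8  S(S(S(S(add(Z, add(S^4(Z), Z))))))
  →9  S(S(S(S(add(S^4(Z), Z)))))
  →10  S(S(S(S(S(add(SSSZ, Z))))))
  →11  S(S(S(S(S(S(add(SSZ, Z)))))))
  →12  S(S(S(S(S(S(S(add(SZ, Z))))))))
  →13  S(S(S(S(S(S(S(S(add(Z, Z)))))))))
  →14  S^8(Z)

Term B:
  start: mul(SZ, SSZ)
  →1  add(SSZ, mul(Z, SSZ))
  →2  S(add(SZ, mul(Z, SSZ)))
  →3  S(S(add(Z, mul(Z, SSZ))))
  →4  S(S(mul(Z, SSZ)))
  →5  SSZ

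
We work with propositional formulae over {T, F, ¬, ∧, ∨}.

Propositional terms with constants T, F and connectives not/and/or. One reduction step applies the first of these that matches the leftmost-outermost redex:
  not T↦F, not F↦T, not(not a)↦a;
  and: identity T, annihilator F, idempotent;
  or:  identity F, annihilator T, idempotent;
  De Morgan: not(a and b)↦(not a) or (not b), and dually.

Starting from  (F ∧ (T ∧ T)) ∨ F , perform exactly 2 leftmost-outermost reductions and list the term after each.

  start: (F ∧ (T ∧ T)) ∨ F
  step 1: F ∧ (T ∧ T)
  step 2: F

Answer: after 2 steps: F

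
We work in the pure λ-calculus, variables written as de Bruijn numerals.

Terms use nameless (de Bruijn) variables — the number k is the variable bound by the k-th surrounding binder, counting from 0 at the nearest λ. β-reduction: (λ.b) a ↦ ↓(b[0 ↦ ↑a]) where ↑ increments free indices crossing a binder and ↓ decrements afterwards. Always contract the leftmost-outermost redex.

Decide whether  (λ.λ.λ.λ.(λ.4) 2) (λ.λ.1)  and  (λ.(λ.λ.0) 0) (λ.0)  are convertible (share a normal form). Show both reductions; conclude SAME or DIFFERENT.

Term A:
  start: (λ.λ.λ.λ.(λ.4) 2) (λ.λ.1)
  step 1: λ.λ.λ.(λ.λ.λ.1) 2
  step 2: λ.λ.λ.λ.λ.1

Term B:
  start: (λ.(λ.λ.0) 0) (λ.0)
  step 1: (λ.λ.0) (λ.0)
  step 2: λ.0

Answer: DIFFERENT — A ⇓ λ.λ.λ.λ.λ.1, B ⇓ λ.0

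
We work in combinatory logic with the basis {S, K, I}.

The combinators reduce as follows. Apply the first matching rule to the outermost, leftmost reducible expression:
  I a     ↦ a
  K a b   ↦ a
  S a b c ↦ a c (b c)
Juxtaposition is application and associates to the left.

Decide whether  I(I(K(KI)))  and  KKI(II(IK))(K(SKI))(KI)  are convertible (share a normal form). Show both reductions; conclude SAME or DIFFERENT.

Answer: SAME — A ⇓ K(KI), B ⇓ K(KI)

Working:
Term A:
  start: I(I(K(KI)))
  →1  I(K(KI))
  →2  K(KI)

Term B:
  start: KKI(II(IK))(K(SKI))(KI)
  →1  K(II(IK))(K(SKI))(KI)
  →2  II(IK)(KI)
  →3  I(IK)(KI)
  →4  IK(KI)
  →5  K(KI)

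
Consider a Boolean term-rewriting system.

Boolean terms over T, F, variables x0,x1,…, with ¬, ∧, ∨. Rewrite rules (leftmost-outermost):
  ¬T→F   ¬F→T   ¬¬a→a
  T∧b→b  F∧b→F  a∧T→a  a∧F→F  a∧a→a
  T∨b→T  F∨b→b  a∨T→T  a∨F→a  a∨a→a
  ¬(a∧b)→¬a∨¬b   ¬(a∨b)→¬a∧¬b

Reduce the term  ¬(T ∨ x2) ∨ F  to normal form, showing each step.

Answer: normal form = F  (in 4 steps)

Working:
  start: ¬(T ∨ x2) ∨ F
  step 1: ¬(T ∨ x2)
  step 2: ¬T ∧ ¬x2
  step 3: F ∧ ¬x2
  step 4: F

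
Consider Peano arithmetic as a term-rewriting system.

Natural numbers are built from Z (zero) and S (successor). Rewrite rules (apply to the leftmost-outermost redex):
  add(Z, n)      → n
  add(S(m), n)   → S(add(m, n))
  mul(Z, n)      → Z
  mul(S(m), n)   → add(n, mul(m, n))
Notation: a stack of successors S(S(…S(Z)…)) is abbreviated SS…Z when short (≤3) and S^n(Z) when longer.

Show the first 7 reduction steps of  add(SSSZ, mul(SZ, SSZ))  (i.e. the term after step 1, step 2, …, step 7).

Answer: after 7 steps: S(S(S(S(S(add(Z, mul(Z, SSZ)))))))

Derivation:
  start: add(SSSZ, mul(SZ, SSZ))
  step 1: S(add(SSZ, mul(SZ, SSZ)))
  step 2: S(S(add(SZ, mul(SZ, SSZ))))
  step 3: S(S(S(add(Z, mul(SZ, SSZ)))))
  step 4: S(S(S(mul(SZ, SSZ))))
  step 5: S(S(S(add(SSZ, mul(Z, SSZ)))))
  step 6: S(S(S(S(add(SZ, mul(Z, SSZ))))))
  step 7: S(S(S(S(S(add(Z, mul(Z, SSZ)))))))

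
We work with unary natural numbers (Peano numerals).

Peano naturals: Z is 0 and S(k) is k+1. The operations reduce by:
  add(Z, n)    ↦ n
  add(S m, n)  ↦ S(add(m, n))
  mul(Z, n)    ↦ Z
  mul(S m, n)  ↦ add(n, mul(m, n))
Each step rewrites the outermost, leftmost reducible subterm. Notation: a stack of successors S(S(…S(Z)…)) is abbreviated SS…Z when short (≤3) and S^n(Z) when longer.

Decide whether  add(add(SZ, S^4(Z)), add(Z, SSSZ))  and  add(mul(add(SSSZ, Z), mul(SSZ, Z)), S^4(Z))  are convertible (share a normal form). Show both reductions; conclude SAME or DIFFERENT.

Term A:
  start: add(add(SZ, S^4(Z)), add(Z, SSSZ))
  step 1: add(S(add(Z, S^4(Z))), add(Z, SSSZ))
  step 2: S(add(add(Z, S^4(Z)), add(Z, SSSZ)))
  step 3: S(add(S^4(Z), add(Z, SSSZ)))
  step 4: S(S(add(SSSZ, add(Z, SSSZ))))
  step 5: S(S(S(add(SSZ, add(Z, SSSZ)))))
  step 6: S(S(S(S(add(SZ, add(Z, SSSZ))))))
  step 7: S(S(S(S(S(add(Z, add(Z, SSSZ)))))))
  step 8: S(S(S(S(S(add(Z, SSSZ))))))
  step 9: S^8(Z)

Term B:
  start: add(mul(add(SSSZ, Z), mul(SSZ, Z)), S^4(Z))
  step 1: add(mul(S(add(SSZ, Z)), mul(SSZ, Z)), S^4(Z))
  step 2: add(add(mul(SSZ, Z), mul(add(SSZ, Z), mul(SSZ, Z))), S^4(Z))
  step 3: add(add(add(Z, mul(SZ, Z)), mul(add(SSZ, Z), mul(SSZ, Z))), S^4(Z))
  step 4: add(add(mul(SZ, Z), mul(add(SSZ, Z), mul(SSZ, Z))), S^4(Z))
  step 5: add(add(add(Z, mul(Z, Z)), mul(add(SSZ, Z), mul(SSZ, Z))), S^4(Z))
  step 6: add(add(mul(Z, Z), mul(add(SSZ, Z), mul(SSZ, Z))), S^4(Z))
  step 7: add(add(Z, mul(add(SSZ, Z), mul(SSZ, Z))), S^4(Z))
  step 8: add(mul(add(SSZ, Z), mul(SSZ, Z)), S^4(Z))
  step 9: add(mul(S(add(SZ, Z)), mul(SSZ, Z)), S^4(Z))
  step 10: add(add(mul(SSZ, Z), mul(add(SZ, Z), mul(SSZ, Z))), S^4(Z))
  step 11: add(add(add(Z, mul(SZ, Z)), mul(add(SZ, Z), mul(SSZ, Z))), S^4(Z))
  step 12: add(add(mul(SZ, Z), mul(add(SZ, Z), mul(SSZ, Z))), S^4(Z))
  step 13: add(add(add(Z, mul(Z, Z)), mul(add(SZ, Z), mul(SSZ, Z))), S^4(Z))
  step 14: add(add(mul(Z, Z), mul(add(SZ, Z), mul(SSZ, Z))), S^4(Z))
  step 15: add(add(Z, mul(add(SZ, Z), mul(SSZ, Z))), S^4(Z))
  step 16: add(mul(add(SZ, Z), mul(SSZ, Z)), S^4(Z))
  step 17: add(mul(S(add(Z, Z)), mul(SSZ, Z)), S^4(Z))
  step 18: add(add(mul(SSZ, Z), mul(add(Z, Z), mul(SSZ, Z))), S^4(Z))
  step 19: add(add(add(Z, mul(SZ, Z)), mul(add(Z, Z), mul(SSZ, Z))), S^4(Z))
  step 20: add(add(mul(SZ, Z), mul(add(Z, Z), mul(SSZ, Z))), S^4(Z))
  step 21: add(add(add(Z, mul(Z, Z)), mul(add(Z, Z), mul(SSZ, Z))), S^4(Z))
  step 22: add(add(mul(Z, Z), mul(add(Z, Z), mul(SSZ, Z))), S^4(Z))
  step 23: add(add(Z, mul(add(Z, Z), mul(SSZ, Z))), S^4(Z))
  step 24: add(mul(add(Z, Z), mul(SSZ, Z)), S^4(Z))
  step 25: add(mul(Z, mul(SSZ, Z)), S^4(Z))
  step 26: add(Z, S^4(Z))
  step 27: S^4(Z)

Answer: DIFFERENT — A ⇓ S^8(Z), B ⇓ S^4(Z)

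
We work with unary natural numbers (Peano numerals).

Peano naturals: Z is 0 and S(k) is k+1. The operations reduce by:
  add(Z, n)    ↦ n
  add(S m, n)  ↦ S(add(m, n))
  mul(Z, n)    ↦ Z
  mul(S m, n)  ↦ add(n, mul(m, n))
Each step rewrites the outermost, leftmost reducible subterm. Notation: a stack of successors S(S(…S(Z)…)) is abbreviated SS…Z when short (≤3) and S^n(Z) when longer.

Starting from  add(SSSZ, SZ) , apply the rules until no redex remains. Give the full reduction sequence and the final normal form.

Answer: normal form = S^4(Z)  (in 4 steps)

Derivation:
  start: add(SSSZ, SZ)
  step 1: S(add(SSZ, SZ))
  step 2: S(S(add(SZ, SZ)))
  step 3: S(S(S(add(Z, SZ))))
  step 4: S^4(Z)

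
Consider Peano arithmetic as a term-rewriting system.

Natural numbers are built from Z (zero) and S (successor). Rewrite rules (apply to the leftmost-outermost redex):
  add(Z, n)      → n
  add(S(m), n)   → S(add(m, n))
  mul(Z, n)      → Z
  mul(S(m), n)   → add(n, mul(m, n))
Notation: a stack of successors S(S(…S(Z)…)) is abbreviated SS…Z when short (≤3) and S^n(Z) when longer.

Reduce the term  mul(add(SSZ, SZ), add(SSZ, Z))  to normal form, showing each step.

  start: mul(add(SSZ, SZ), add(SSZ, Z))
  [1] mul(S(add(SZ, SZ)), add(SSZ, Z))
  [2] add(add(SSZ, Z), mul(add(SZ, SZ), add(SSZ, Z)))
  [3] add(S(add(SZ, Z)), mul(add(SZ, SZ), add(SSZ, Z)))
  [4] S(add(add(SZ, Z), mul(add(SZ, SZ), add(SSZ, Z))))
  [5] S(add(S(add(Z, Z)), mul(add(SZ, SZ), add(SSZ, Z))))
  [6] S(S(add(add(Z, Z), mul(add(SZ, SZ), add(SSZ, Z)))))
  [7] S(S(add(Z, mul(add(SZ, SZ), add(SSZ, Z)))))
  [8] S(S(mul(add(SZ, SZ), add(SSZ, Z))))
  [9] S(S(mul(S(add(Z, SZ)), add(SSZ, Z))))
  [10] S(S(add(add(SSZ, Z), mul(add(Z, SZ), add(SSZ, Z)))))
  [11] S(S(add(S(add(SZ, Z)), mul(add(Z, SZ), add(SSZ, Z)))))
  [12] S(S(S(add(add(SZ, Z), mul(add(Z, SZ), add(SSZ, Z))))))
  [13] S(S(S(add(S(add(Z, Z)), mul(add(Z, SZ), add(SSZ, Z))))))
  [14] S(S(S(S(add(add(Z, Z), mul(add(Z, SZ), add(SSZ, Z)))))))
  [15] S(S(S(S(add(Z, mul(add(Z, SZ), add(SSZ, Z)))))))
  [16] S(S(S(S(mul(add(Z, SZ), add(SSZ, Z))))))
  [17] S(S(S(S(mul(SZ, add(SSZ, Z))))))
  [18] S(S(S(S(add(add(SSZ, Z), mul(Z, add(SSZ, Z)))))))
  [19] S(S(S(S(add(S(add(SZ, Z)), mul(Z, add(SSZ, Z)))))))
  [20] S(S(S(S(S(add(add(SZ, Z), mul(Z, add(SSZ, Z))))))))
  [21] S(S(S(S(S(add(S(add(Z, Z)), mul(Z, add(SSZ, Z))))))))
  [22] S(S(S(S(S(S(add(add(Z, Z), mul(Z, add(SSZ, Z)))))))))
  [23] S(S(S(S(S(S(add(Z, mul(Z, add(SSZ, Z)))))))))
  [24] S(S(S(S(S(S(mul(Z, add(SSZ, Z))))))))
  [25] S^6(Z)

Answer: normal form = S^6(Z)  (in 25 steps)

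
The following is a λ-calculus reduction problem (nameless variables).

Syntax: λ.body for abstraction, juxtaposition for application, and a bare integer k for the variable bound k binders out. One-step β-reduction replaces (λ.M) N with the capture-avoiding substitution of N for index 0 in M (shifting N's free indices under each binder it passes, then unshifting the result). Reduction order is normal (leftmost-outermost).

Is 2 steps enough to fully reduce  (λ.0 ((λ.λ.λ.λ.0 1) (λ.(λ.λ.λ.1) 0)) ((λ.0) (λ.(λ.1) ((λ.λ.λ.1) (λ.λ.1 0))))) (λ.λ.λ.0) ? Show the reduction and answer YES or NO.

Answer: NO — after 2 steps the term is (λ.λ.0) ((λ.0) (λ.(λ.1) ((λ.λ.λ.1) (λ.λ.1 0)))), not yet normal

Working:
  start: (λ.0 ((λ.λ.λ.λ.0 1) (λ.(λ.λ.λ.1) 0)) ((λ.0) (λ.(λ.1) ((λ.λ.λ.1) (λ.λ.1 0))))) (λ.λ.λ.0)
  →1  (λ.λ.λ.0) ((λ.λ.λ.λ.0 1) (λ.(λ.λ.λ.1) 0)) ((λ.0) (λ.(λ.1) ((λ.λ.λ.1) (λ.λ.1 0))))
  →2  (λ.λ.0) ((λ.0) (λ.(λ.1) ((λ.λ.λ.1) (λ.λ.1 0))))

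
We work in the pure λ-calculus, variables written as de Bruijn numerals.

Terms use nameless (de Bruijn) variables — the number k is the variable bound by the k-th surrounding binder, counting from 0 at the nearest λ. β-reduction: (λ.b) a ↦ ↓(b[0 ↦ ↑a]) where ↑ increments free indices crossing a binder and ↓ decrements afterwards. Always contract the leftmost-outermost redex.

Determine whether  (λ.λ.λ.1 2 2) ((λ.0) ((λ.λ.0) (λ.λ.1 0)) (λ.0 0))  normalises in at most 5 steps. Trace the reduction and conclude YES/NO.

  start: (λ.λ.λ.1 2 2) ((λ.0) ((λ.λ.0) (λ.λ.1 0)) (λ.0 0))
  step 1: λ.λ.1 ((λ.0) ((λ.λ.0) (λ.λ.1 0)) (λ.0 0)) ((λ.0) ((λ.λ.0) (λ.λ.1 0)) (λ.0 0))
  step 2: λ.λ.1 ((λ.λ.0) (λ.λ.1 0) (λ.0 0)) ((λ.0) ((λ.λ.0) (λ.λ.1 0)) (λ.0 0))
  step 3: λ.λ.1 ((λ.0) (λ.0 0)) ((λ.0) ((λ.λ.0) (λ.λ.1 0)) (λ.0 0))
  step 4: λ.λ.1 (λ.0 0) ((λ.0) ((λ.λ.0) (λ.λ.1 0)) (λ.0 0))
  step 5: λ.λ.1 (λ.0 0) ((λ.λ.0) (λ.λ.1 0) (λ.0 0))

Answer: NO — after 5 steps the term is λ.λ.1 (λ.0 0) ((λ.λ.0) (λ.λ.1 0) (λ.0 0)), not yet normal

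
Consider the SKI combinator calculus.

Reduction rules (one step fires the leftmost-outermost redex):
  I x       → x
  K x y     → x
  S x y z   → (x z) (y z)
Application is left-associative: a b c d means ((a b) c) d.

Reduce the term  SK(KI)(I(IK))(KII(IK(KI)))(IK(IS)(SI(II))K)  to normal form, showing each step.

Answer: normal form = K(KI)  (in 8 steps)

Derivation:
  start: SK(KI)(I(IK))(KII(IK(KI)))(IK(IS)(SI(II))K)
  [1] K(I(IK))(KI(I(IK)))(KII(IK(KI)))(IK(IS)(SI(II))K)
  [2] I(IK)(KII(IK(KI)))(IK(IS)(SI(II))K)
  [3] IK(KII(IK(KI)))(IK(IS)(SI(II))K)
  [4] K(KII(IK(KI)))(IK(IS)(SI(II))K)
  [5] KII(IK(KI))
  [6] I(IK(KI))
  [7] IK(KI)
  [8] K(KI)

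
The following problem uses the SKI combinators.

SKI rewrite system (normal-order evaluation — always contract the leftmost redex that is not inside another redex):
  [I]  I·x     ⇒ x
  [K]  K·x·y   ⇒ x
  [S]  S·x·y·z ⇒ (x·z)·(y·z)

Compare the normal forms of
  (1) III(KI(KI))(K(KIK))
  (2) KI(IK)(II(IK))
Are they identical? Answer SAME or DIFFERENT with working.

Answer: DIFFERENT — A ⇓ KI, B ⇓ K

Reduction:
Term A:
  start: III(KI(KI))(K(KIK))
  [1] II(KI(KI))(K(KIK))
  [2] I(KI(KI))(K(KIK))
  [3] KI(KI)(K(KIK))
  [4] I(K(KIK))
  [5] K(KIK)
  [6] KI

Term B:
  start: KI(IK)(II(IK))
  [1] I(II(IK))
  [2] II(IK)
  [3] I(IK)
  [4] IK
  [5] K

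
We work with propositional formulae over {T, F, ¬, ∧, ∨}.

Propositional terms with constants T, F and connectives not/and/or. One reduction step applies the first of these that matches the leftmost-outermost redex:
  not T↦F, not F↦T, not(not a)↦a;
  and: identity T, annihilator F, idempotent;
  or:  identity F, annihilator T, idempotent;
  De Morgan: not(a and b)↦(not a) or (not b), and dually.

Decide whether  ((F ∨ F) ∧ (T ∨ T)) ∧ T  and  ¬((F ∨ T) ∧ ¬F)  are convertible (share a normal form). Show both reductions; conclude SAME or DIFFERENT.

Answer: SAME — A ⇓ F, B ⇓ F

Derivation:
Term A:
  start: ((F ∨ F) ∧ (T ∨ T)) ∧ T
  →1  (F ∨ F) ∧ (T ∨ T)
  →2  F ∧ (T ∨ T)
  →3  F

Term B:
  start: ¬((F ∨ T) ∧ ¬F)
  →1  ¬(F ∨ T) ∨ ¬¬F
  →2  (¬F ∧ ¬T) ∨ ¬¬F
  →3  (T ∧ ¬T) ∨ ¬¬F
  →4  ¬T ∨ ¬¬F
  →5  F ∨ ¬¬F
  →6  ¬¬F
  →7  F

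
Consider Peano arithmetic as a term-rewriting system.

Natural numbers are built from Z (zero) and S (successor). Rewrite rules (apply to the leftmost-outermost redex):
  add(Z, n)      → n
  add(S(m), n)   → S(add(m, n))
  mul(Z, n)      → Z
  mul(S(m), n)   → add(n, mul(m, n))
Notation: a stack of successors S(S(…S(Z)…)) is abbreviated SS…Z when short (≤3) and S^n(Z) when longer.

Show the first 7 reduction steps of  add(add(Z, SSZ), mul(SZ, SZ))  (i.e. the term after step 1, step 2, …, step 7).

  start: add(add(Z, SSZ), mul(SZ, SZ))
  →1  add(SSZ, mul(SZ, SZ))
  →2  S(add(SZ, mul(SZ, SZ)))
  →3  S(S(add(Z, mul(SZ, SZ))))
  →4  S(S(mul(SZ, SZ)))
  →5  S(S(add(SZ, mul(Z, SZ))))
  →6  S(S(S(add(Z, mul(Z, SZ)))))
  →7  S(S(S(mul(Z, SZ))))

Answer: after 7 steps: S(S(S(mul(Z, SZ))))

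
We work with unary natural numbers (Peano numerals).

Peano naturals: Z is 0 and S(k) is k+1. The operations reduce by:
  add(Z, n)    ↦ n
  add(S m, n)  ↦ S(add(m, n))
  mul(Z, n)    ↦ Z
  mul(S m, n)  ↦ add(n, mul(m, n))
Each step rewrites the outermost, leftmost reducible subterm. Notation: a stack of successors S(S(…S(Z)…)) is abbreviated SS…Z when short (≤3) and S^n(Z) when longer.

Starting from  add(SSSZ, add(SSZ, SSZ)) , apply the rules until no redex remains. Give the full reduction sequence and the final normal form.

Answer: normal form = S^7(Z)  (in 7 steps)

Reduction:
  start: add(SSSZ, add(SSZ, SSZ))
  step 1: S(add(SSZ, add(SSZ, SSZ)))
  step 2: S(S(add(SZ, add(SSZ, SSZ))))
  step 3: S(S(S(add(Z, add(SSZ, SSZ)))))
  step 4: S(S(S(add(SSZ, SSZ))))
  step 5: S(S(S(S(add(SZ, SSZ)))))
  step 6: S(S(S(S(S(add(Z, SSZ))))))
  step 7: S^7(Z)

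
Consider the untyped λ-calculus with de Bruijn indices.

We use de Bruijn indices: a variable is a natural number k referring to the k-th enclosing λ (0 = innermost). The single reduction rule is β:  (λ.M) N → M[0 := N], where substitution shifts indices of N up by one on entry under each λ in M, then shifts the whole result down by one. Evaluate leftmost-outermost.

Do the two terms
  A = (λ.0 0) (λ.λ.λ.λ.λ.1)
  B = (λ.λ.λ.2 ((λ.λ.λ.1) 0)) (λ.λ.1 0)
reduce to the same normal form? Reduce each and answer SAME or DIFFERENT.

Answer: SAME — A ⇓ λ.λ.λ.λ.1, B ⇓ λ.λ.λ.λ.1

Working:
Term A:
  start: (λ.0 0) (λ.λ.λ.λ.λ.1)
  [1] (λ.λ.λ.λ.λ.1) (λ.λ.λ.λ.λ.1)
  [2] λ.λ.λ.λ.1

Term B:
  start: (λ.λ.λ.2 ((λ.λ.λ.1) 0)) (λ.λ.1 0)
  [1] λ.λ.(λ.λ.1 0) ((λ.λ.λ.1) 0)
  [2] λ.λ.λ.(λ.λ.λ.1) 1 0
  [3] λ.λ.λ.(λ.λ.1) 0
  [4] λ.λ.λ.λ.1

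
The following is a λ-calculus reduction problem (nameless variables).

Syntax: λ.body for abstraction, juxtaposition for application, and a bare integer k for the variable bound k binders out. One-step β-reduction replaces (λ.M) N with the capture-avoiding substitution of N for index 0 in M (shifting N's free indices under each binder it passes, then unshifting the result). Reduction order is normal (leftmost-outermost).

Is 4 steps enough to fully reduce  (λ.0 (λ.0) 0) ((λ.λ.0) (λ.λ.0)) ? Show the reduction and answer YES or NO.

  start: (λ.0 (λ.0) 0) ((λ.λ.0) (λ.λ.0))
  [1] (λ.λ.0) (λ.λ.0) (λ.0) ((λ.λ.0) (λ.λ.0))
  [2] (λ.0) (λ.0) ((λ.λ.0) (λ.λ.0))
  [3] (λ.0) ((λ.λ.0) (λ.λ.0))
  [4] (λ.λ.0) (λ.λ.0)

Answer: NO — after 4 steps the term is (λ.λ.0) (λ.λ.0), not yet normal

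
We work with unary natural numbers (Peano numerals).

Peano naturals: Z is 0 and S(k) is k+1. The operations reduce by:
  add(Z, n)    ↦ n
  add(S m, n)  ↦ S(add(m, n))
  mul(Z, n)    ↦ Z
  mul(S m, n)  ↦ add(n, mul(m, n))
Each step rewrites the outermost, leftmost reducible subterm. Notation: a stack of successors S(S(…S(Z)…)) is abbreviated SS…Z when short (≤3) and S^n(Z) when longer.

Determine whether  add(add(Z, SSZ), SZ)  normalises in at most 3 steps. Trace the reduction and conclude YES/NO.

Answer: NO — after 3 steps the term is S(S(add(Z, SZ))), not yet normal

Derivation:
  start: add(add(Z, SSZ), SZ)
  →1  add(SSZ, SZ)
  →2  S(add(SZ, SZ))
  →3  S(S(add(Z, SZ)))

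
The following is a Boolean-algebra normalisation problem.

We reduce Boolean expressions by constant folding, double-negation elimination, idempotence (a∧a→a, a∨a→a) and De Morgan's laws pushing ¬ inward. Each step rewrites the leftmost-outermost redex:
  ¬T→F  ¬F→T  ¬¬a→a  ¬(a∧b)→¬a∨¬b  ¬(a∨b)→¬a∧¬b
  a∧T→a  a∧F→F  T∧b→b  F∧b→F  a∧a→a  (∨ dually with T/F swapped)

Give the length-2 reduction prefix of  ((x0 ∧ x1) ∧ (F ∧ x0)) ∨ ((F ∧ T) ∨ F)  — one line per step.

Answer: after 2 steps: F ∨ ((F ∧ T) ∨ F)

Working:
  start: ((x0 ∧ x1) ∧ (F ∧ x0)) ∨ ((F ∧ T) ∨ F)
  →1  ((x0 ∧ x1) ∧ F) ∨ ((F ∧ T) ∨ F)
  →2  F ∨ ((F ∧ T) ∨ F)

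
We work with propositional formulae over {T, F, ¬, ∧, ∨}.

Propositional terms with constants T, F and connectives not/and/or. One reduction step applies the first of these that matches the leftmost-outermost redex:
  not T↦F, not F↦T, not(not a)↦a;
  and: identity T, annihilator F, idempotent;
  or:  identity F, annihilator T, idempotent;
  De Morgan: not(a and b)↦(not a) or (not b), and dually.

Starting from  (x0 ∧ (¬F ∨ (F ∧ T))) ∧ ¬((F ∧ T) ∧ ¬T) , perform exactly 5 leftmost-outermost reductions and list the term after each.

Answer: after 5 steps: x0 ∧ ((¬F ∨ ¬T) ∨ ¬¬T)

Working:
  start: (x0 ∧ (¬F ∨ (F ∧ T))) ∧ ¬((F ∧ T) ∧ ¬T)
  →1  (x0 ∧ (T ∨ (F ∧ T))) ∧ ¬((F ∧ T) ∧ ¬T)
  →2  (x0 ∧ T) ∧ ¬((F ∧ T) ∧ ¬T)
  →3  x0 ∧ ¬((F ∧ T) ∧ ¬T)
  →4  x0 ∧ (¬(F ∧ T) ∨ ¬¬T)
  →5  x0 ∧ ((¬F ∨ ¬T) ∨ ¬¬T)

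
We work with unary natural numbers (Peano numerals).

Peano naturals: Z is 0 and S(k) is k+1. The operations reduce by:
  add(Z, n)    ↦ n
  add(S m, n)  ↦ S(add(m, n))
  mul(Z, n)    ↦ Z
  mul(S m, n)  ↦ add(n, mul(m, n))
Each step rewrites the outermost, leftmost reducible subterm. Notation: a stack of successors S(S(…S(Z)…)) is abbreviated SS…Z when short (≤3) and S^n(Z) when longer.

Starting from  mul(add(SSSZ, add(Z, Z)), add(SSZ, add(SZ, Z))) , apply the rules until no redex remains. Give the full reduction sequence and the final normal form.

  start: mul(add(SSSZ, add(Z, Z)), add(SSZ, add(SZ, Z)))
  [1] mul(S(add(SSZ, add(Z, Z))), add(SSZ, add(SZ, Z)))
  [2] add(add(SSZ, add(SZ, Z)), mul(add(SSZ, add(Z, Z)), add(SSZ, add(SZ, Z))))
  [3] add(S(add(SZ, add(SZ, Z))), mul(add(SSZ, add(Z, Z)), add(SSZ, add(SZ, Z))))
  [4] S(add(add(SZ, add(SZ, Z)), mul(add(SSZ, add(Z, Z)), add(SSZ, add(SZ, Z)))))
  [5] S(add(S(add(Z, add(SZ, Z))), mul(add(SSZ, add(Z, Z)), add(SSZ, add(SZ, Z)))))
  [6] S(S(add(add(Z, add(SZ, Z)), mul(add(SSZ, add(Z, Z)), add(SSZ, add(SZ, Z))))))
  [7] S(S(add(add(SZ, Z), mul(add(SSZ, add(Z, Z)), add(SSZ, add(SZ, Z))))))
  [8] S(S(add(S(add(Z, Z)), mul(add(SSZ, add(Z, Z)), add(SSZ, add(SZ, Z))))))
  [9] S(S(S(add(add(Z, Z), mul(add(SSZ, add(Z, Z)), add(SSZ, add(SZ, Z)))))))
  [10] S(S(S(add(Z, mul(add(SSZ, add(Z, Z)), add(SSZ, add(SZ, Z)))))))
  [11] S(S(S(mul(add(SSZ, add(Z, Z)), add(SSZ, add(SZ, Z))))))
  [12] S(S(S(mul(S(add(SZ, add(Z, Z))), add(SSZ, add(SZ, Z))))))
  [13] S(S(S(add(add(SSZ, add(SZ, Z)), mul(add(SZ, add(Z, Z)), add(SSZ, add(SZ, Z)))))))
  [14] S(S(S(add(S(add(SZ, add(SZ, Z))), mul(add(SZ, add(Z, Z)), add(SSZ, add(SZ, Z)))))))
  [15] S(S(S(S(add(add(SZ, add(SZ, Z)), mul(add(SZ, add(Z, Z)), add(SSZ, add(SZ, Z))))))))
  [16] S(S(S(S(add(S(add(Z, add(SZ, Z))), mul(add(SZ, add(Z, Z)), add(SSZ, add(SZ, Z))))))))
  [17] S(S(S(S(S(add(add(Z, add(SZ, Z)), mul(add(SZ, add(Z, Z)), add(SSZ, add(SZ, Z)))))))))
  [18] S(S(S(S(S(add(add(SZ, Z), mul(add(SZ, add(Z, Z)), add(SSZ, add(SZ, Z)))))))))
  [19] S(S(S(S(S(add(S(add(Z, Z)), mul(add(SZ, add(Z, Z)), add(SSZ, add(SZ, Z)))))))))
  [20] S(S(S(S(S(S(add(add(Z, Z), mul(add(SZ, add(Z, Z)), add(SSZ, add(SZ, Z))))))))))
  [21] S(S(S(S(S(S(add(Z, mul(add(SZ, add(Z, Z)), add(SSZ, add(SZ, Z))))))))))
  [22] S(S(S(S(S(S(mul(add(SZ, add(Z, Z)), add(SSZ, add(SZ, Z)))))))))
  [23] S(S(S(S(S(S(mul(S(add(Z, add(Z, Z))), add(SSZ, add(SZ, Z)))))))))
  [24] S(S(S(S(S(S(add(add(SSZ, add(SZ, Z)), mul(add(Z, add(Z, Z)), add(SSZ, add(SZ, Z))))))))))
  [25] S(S(S(S(S(S(add(S(add(SZ, add(SZ, Z))), mul(add(Z, add(Z, Z)), add(SSZ, add(SZ, Z))))))))))
  [26] S(S(S(S(S(S(S(add(add(SZ, add(SZ, Z)), mul(add(Z, add(Z, Z)), add(SSZ, add(SZ, Z)))))))))))
  [27] S(S(S(S(S(S(S(add(S(add(Z, add(SZ, Z))), mul(add(Z, add(Z, Z)), add(SSZ, add(SZ, Z)))))))))))
  [28] S(S(S(S(S(S(S(S(add(add(Z, add(SZ, Z)), mul(add(Z, add(Z, Z)), add(SSZ, add(SZ, Z))))))))))))
  [29] S(S(S(S(S(S(S(S(add(add(SZ, Z), mul(add(Z, add(Z, Z)), add(SSZ, add(SZ, Z))))))))))))
  [30] S(S(S(S(S(S(S(S(add(S(add(Z, Z)), mul(add(Z, add(Z, Z)), add(SSZ, add(SZ, Z))))))))))))
  [31] S(S(S(S(S(S(S(S(S(add(add(Z, Z), mul(add(Z, add(Z, Z)), add(SSZ, add(SZ, Z)))))))))))))
  [32] S(S(S(S(S(S(S(S(S(add(Z, mul(add(Z, add(Z, Z)), add(SSZ, add(SZ, Z)))))))))))))
  [33] S(S(S(S(S(S(S(S(S(mul(add(Z, add(Z, Z)), add(SSZ, add(SZ, Z))))))))))))
  [34] S(S(S(S(S(S(S(S(S(mul(add(Z, Z), add(SSZ, add(SZ, Z))))))))))))
  [35] S(S(S(S(S(S(S(S(S(mul(Z, add(SSZ, add(SZ, Z))))))))))))
  [36] S^9(Z)

Answer: normal form = S^9(Z)  (in 36 steps)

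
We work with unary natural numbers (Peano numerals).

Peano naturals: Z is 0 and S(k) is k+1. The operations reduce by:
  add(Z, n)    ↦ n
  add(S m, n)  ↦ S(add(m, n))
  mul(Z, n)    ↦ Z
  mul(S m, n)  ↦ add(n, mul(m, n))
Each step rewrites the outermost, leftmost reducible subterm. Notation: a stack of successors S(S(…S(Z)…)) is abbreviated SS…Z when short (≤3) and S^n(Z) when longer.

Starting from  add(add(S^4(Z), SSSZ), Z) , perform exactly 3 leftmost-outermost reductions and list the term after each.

  start: add(add(S^4(Z), SSSZ), Z)
  [1] add(S(add(SSSZ, SSSZ)), Z)
  [2] S(add(add(SSSZ, SSSZ), Z))
  [3] S(add(S(add(SSZ, SSSZ)), Z))

Answer: after 3 steps: S(add(S(add(SSZ, SSSZ)), Z))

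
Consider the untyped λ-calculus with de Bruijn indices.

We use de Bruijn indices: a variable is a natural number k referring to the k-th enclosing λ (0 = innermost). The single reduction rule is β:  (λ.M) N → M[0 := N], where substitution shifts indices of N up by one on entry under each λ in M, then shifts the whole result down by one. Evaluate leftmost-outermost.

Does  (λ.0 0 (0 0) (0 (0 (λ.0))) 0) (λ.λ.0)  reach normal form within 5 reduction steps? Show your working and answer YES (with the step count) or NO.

Answer: NO — after 5 steps the term is (λ.λ.0) ((λ.λ.0) (λ.0)) (λ.λ.0), not yet normal

Reduction:
  start: (λ.0 0 (0 0) (0 (0 (λ.0))) 0) (λ.λ.0)
  →1  (λ.λ.0) (λ.λ.0) ((λ.λ.0) (λ.λ.0)) ((λ.λ.0) ((λ.λ.0) (λ.0))) (λ.λ.0)
  →2  (λ.0) ((λ.λ.0) (λ.λ.0)) ((λ.λ.0) ((λ.λ.0) (λ.0))) (λ.λ.0)
  →3  (λ.λ.0) (λ.λ.0) ((λ.λ.0) ((λ.λ.0) (λ.0))) (λ.λ.0)
  →4  (λ.0) ((λ.λ.0) ((λ.λ.0) (λ.0))) (λ.λ.0)
  →5  (λ.λ.0) ((λ.λ.0) (λ.0)) (λ.λ.0)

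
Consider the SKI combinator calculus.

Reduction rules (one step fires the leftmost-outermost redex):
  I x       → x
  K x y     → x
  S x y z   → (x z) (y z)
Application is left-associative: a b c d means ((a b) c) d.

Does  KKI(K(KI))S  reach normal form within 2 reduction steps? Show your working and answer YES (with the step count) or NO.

Answer: YES — reaches normal form K(KI) in 2 ≤ 2 steps

Derivation:
  start: KKI(K(KI))S
  →1  K(K(KI))S
  →2  K(KI)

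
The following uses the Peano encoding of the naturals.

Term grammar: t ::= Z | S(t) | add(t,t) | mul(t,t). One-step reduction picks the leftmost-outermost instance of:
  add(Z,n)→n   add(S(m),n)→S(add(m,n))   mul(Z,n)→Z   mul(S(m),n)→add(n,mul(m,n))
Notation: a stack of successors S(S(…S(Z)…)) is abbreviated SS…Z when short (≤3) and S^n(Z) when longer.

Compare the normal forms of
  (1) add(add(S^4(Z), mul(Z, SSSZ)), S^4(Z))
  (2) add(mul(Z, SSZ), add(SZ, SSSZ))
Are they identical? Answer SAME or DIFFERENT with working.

Term A:
  start: add(add(S^4(Z), mul(Z, SSSZ)), S^4(Z))
  step 1: add(S(add(SSSZ, mul(Z, SSSZ))), S^4(Z))
  step 2: S(add(add(SSSZ, mul(Z, SSSZ)), S^4(Z)))
  step 3: S(add(S(add(SSZ, mul(Z, SSSZ))), S^4(Z)))
  step 4: S(S(add(add(SSZ, mul(Z, SSSZ)), S^4(Z))))
  step 5: S(S(add(S(add(SZ, mul(Z, SSSZ))), S^4(Z))))
  step 6: S(S(S(add(add(SZ, mul(Z, SSSZ)), S^4(Z)))))
  step 7: S(S(S(add(S(add(Z, mul(Z, SSSZ))), S^4(Z)))))
  step 8: S(S(S(S(add(add(Z, mul(Z, SSSZ)), S^4(Z))))))
  step 9: S(S(S(S(add(mul(Z, SSSZ), S^4(Z))))))
  step 10: S(S(S(S(add(Z, S^4(Z))))))
  step 11: S^8(Z)

Term B:
  start: add(mul(Z, SSZ), add(SZ, SSSZ))
  step 1: add(Z, add(SZ, SSSZ))
  step 2: add(SZ, SSSZ)
  step 3: S(add(Z, SSSZ))
  step 4: S^4(Z)

Answer: DIFFERENT — A ⇓ S^8(Z), B ⇓ S^4(Z)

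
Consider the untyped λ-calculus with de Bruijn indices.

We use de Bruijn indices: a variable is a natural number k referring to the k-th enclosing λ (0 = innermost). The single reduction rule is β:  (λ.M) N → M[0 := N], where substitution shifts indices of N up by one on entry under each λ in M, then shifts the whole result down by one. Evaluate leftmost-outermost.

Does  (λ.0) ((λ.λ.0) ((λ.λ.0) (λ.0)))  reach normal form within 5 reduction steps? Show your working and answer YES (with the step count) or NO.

  start: (λ.0) ((λ.λ.0) ((λ.λ.0) (λ.0)))
  [1] (λ.λ.0) ((λ.λ.0) (λ.0))
  [2] λ.0

Answer: YES — reaches normal form λ.0 in 2 ≤ 5 steps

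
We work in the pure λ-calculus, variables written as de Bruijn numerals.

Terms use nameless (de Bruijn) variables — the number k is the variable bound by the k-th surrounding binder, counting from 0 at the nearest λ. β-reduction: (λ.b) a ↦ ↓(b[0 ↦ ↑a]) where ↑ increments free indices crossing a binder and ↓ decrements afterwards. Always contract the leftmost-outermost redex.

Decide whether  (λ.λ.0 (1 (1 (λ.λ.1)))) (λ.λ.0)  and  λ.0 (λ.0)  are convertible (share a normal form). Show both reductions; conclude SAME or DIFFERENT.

Term A:
  start: (λ.λ.0 (1 (1 (λ.λ.1)))) (λ.λ.0)
  [1] λ.0 ((λ.λ.0) ((λ.λ.0) (λ.λ.1)))
  [2] λ.0 (λ.0)

Term B:
  start: λ.0 (λ.0)

Answer: SAME — A ⇓ λ.0 (λ.0), B ⇓ λ.0 (λ.0)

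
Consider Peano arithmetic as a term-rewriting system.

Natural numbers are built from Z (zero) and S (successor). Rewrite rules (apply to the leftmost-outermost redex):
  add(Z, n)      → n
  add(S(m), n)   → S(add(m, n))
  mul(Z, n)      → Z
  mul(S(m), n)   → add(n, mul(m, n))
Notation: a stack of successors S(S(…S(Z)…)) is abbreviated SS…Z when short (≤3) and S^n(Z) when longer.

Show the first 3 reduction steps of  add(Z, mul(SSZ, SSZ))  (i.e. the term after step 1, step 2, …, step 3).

  start: add(Z, mul(SSZ, SSZ))
  [1] mul(SSZ, SSZ)
  [2] add(SSZ, mul(SZ, SSZ))
  [3] S(add(SZ, mul(SZ, SSZ)))

Answer: after 3 steps: S(add(SZ, mul(SZ, SSZ)))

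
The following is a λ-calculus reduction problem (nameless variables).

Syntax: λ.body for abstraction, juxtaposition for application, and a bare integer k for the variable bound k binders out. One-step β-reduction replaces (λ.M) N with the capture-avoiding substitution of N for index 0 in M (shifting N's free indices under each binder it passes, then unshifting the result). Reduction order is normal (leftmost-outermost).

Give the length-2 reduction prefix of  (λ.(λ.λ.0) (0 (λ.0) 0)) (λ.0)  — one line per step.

  start: (λ.(λ.λ.0) (0 (λ.0) 0)) (λ.0)
  [1] (λ.λ.0) ((λ.0) (λ.0) (λ.0))
  [2] λ.0

Answer: after 2 steps: λ.0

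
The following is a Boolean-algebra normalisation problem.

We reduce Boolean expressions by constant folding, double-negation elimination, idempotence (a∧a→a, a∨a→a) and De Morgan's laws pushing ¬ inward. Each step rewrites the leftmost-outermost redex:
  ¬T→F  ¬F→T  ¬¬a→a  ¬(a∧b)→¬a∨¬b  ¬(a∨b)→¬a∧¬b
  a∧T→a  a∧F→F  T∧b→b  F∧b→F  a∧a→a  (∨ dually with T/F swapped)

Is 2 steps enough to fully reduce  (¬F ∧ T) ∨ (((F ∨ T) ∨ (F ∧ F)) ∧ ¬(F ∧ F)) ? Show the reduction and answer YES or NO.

Answer: NO — after 2 steps the term is T ∨ (((F ∨ T) ∨ (F ∧ F)) ∧ ¬(F ∧ F)), not yet normal

Reduction:
  start: (¬F ∧ T) ∨ (((F ∨ T) ∨ (F ∧ F)) ∧ ¬(F ∧ F))
  [1] ¬F ∨ (((F ∨ T) ∨ (F ∧ F)) ∧ ¬(F ∧ F))
  [2] T ∨ (((F ∨ T) ∨ (F ∧ F)) ∧ ¬(F ∧ F))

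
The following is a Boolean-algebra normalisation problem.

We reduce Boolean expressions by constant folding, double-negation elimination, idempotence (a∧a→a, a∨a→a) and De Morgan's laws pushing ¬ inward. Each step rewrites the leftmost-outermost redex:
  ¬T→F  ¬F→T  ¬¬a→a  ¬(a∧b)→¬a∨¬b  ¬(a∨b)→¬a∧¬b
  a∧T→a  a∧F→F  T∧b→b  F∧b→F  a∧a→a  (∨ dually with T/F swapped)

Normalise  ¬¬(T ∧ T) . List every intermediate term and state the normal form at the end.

Answer: normal form = T  (in 2 steps)

Reduction:
  start: ¬¬(T ∧ T)
  →1  T ∧ T
  →2  T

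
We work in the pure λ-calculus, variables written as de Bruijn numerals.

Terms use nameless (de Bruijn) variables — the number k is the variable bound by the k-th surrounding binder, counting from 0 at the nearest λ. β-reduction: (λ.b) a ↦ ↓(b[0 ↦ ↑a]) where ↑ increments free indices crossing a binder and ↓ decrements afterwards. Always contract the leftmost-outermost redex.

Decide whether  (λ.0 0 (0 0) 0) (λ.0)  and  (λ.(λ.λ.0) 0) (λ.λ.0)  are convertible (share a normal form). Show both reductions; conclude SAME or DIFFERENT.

Term A:
  start: (λ.0 0 (0 0) 0) (λ.0)
  [1] (λ.0) (λ.0) ((λ.0) (λ.0)) (λ.0)
  [2] (λ.0) ((λ.0) (λ.0)) (λ.0)
  [3] (λ.0) (λ.0) (λ.0)
  [4] (λ.0) (λ.0)
  [5] λ.0

Term B:
  start: (λ.(λ.λ.0) 0) (λ.λ.0)
  [1] (λ.λ.0) (λ.λ.0)
  [2] λ.0

Answer: SAME — A ⇓ λ.0, B ⇓ λ.0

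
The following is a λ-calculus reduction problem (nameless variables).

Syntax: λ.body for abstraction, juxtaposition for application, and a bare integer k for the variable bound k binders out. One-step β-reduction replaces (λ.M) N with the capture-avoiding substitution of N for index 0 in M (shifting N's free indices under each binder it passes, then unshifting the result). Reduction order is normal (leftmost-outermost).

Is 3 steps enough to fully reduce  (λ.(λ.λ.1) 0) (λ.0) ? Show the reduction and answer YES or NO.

  start: (λ.(λ.λ.1) 0) (λ.0)
  step 1: (λ.λ.1) (λ.0)
  step 2: λ.λ.0

Answer: YES — reaches normal form λ.λ.0 in 2 ≤ 3 steps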